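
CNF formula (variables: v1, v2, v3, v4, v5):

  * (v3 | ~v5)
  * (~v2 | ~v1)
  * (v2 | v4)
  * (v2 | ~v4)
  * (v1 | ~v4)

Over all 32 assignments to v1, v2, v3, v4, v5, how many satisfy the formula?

3

The models are:
  v1=F v2=T v3=F v4=F v5=F
  v1=F v2=T v3=T v4=F v5=F
  v1=F v2=T v3=T v4=F v5=T
That's 3 in total.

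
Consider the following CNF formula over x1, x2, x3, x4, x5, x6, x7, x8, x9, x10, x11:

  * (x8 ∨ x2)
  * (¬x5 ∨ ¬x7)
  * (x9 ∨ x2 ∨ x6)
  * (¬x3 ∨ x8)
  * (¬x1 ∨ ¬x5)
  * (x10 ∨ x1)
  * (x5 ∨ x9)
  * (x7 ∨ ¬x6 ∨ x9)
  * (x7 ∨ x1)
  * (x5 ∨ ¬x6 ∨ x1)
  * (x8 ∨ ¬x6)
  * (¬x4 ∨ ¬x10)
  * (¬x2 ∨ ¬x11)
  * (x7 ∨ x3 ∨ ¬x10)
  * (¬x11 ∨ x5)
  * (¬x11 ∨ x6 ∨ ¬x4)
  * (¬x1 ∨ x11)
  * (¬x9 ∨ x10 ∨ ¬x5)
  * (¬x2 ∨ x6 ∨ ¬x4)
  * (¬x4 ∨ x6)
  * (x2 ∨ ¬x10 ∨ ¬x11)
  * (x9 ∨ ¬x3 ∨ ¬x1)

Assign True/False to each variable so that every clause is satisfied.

x1 = F  x2 = T  x3 = F  x4 = F  x5 = F  x6 = F  x7 = T  x8 = F  x9 = T  x10 = T  x11 = F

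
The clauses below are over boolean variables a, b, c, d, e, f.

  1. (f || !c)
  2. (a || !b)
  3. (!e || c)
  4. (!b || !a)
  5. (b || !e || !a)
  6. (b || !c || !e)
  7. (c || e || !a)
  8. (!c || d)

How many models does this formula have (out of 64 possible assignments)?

6

The models are:
  a=F b=F c=F d=F e=F f=F
  a=F b=F c=F d=F e=F f=T
  a=F b=F c=F d=T e=F f=F
  a=F b=F c=F d=T e=F f=T
  a=F b=F c=T d=T e=F f=T
  a=T b=F c=T d=T e=F f=T
Count: 6.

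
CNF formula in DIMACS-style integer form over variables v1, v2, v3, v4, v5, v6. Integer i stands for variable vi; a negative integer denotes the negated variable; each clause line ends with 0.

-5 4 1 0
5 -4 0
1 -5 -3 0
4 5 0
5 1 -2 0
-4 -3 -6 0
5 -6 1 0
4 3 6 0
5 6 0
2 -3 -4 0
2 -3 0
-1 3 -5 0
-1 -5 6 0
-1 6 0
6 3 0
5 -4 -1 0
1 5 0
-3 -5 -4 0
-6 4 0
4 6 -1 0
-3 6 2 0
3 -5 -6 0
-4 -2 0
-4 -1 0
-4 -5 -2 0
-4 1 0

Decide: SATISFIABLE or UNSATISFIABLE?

v4 = True:
  propagation gives v5=True, v3=False, v1=False; an empty clause results — contradiction.
v4 = False:
  propagation gives v5=True, v1=True, v3=True, v2=True; an empty clause results — contradiction.
Every branch closes, so no satisfying assignment exists.

UNSATISFIABLE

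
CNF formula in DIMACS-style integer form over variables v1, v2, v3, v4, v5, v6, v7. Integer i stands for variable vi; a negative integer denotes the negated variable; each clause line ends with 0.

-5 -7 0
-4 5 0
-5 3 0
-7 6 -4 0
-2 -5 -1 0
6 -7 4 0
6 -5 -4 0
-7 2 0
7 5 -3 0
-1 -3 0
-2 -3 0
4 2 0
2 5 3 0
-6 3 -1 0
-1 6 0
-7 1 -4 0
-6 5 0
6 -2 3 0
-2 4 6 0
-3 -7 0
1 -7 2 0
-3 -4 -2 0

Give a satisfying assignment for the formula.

v1 = F  v2 = F  v3 = T  v4 = T  v5 = T  v6 = T  v7 = F

Try v1 = False.
Branch on v2: take v2 = False.
  then v7 is forced to False.
  then v4 is forced to True.
  then v5 is forced to True.
  then v3 is forced to True.
  then v6 is forced to True.
Check each clause:
  1. (NOT v5 OR NOT v7) — NOT v7 is true.
  2. (v5 OR NOT v4) — v5 is true.
  3. (NOT v5 OR v3) — v3 is true.
  4. (NOT v4 OR NOT v7 OR v6) — NOT v7 is true.
  5. (NOT v2 OR NOT v1 OR NOT v5) — NOT v1 is true.
  6. (NOT v7 OR v6 OR v4) — NOT v7 is true.
  7. (v6 OR NOT v5 OR NOT v4) — v6 is true.
  8. (NOT v7 OR v2) — NOT v7 is true.
  9. (v5 OR NOT v3 OR v7) — v5 is true.
  10. (NOT v1 OR NOT v3) — NOT v1 is true.
  11. (NOT v2 OR NOT v3) — NOT v2 is true.
  12. (v4 OR v2) — v4 is true.
  13. (v3 OR v5 OR v2) — v3 is true.
  14. (v3 OR NOT v6 OR NOT v1) — v3 is true.
  15. (v6 OR NOT v1) — NOT v1 is true.
  16. (v1 OR NOT v7 OR NOT v4) — NOT v7 is true.
  17. (v5 OR NOT v6) — v5 is true.
  18. (v6 OR v3 OR NOT v2) — v3 is true.
  19. (NOT v2 OR v6 OR v4) — v4 is true.
  20. (NOT v3 OR NOT v7) — NOT v7 is true.
  21. (NOT v7 OR v2 OR v1) — NOT v7 is true.
  22. (NOT v4 OR NOT v3 OR NOT v2) — NOT v2 is true.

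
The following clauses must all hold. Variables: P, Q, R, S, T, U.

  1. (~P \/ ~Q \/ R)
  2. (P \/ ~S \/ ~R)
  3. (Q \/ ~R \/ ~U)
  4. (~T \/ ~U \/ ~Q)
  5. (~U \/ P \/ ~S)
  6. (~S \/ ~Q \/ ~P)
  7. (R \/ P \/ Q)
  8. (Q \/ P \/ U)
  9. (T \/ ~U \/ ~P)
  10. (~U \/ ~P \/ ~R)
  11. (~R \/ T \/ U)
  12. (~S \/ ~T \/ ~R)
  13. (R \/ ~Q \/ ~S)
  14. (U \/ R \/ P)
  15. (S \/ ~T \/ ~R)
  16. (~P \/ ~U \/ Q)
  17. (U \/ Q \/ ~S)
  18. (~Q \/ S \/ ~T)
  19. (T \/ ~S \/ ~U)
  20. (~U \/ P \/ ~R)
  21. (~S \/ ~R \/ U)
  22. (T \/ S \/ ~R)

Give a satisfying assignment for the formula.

P=1, Q=0, R=0, S=0, T=0, U=0

Set P = True and propagate.
Branch on Q: take Q = False.
  then U is forced to False.
  then S is forced to False.
Try R = False.
T is now unconstrained; take T = False.
Check each clause:
  1. (R \/ ~P \/ ~Q) — ~Q is true.
  2. (~S \/ ~R \/ P) — P is true.
  3. (Q \/ ~U \/ ~R) — ~U is true.
  4. (~T \/ ~Q \/ ~U) — ~U is true.
  5. (~U \/ P \/ ~S) — P is true.
  6. (~P \/ ~S \/ ~Q) — ~S is true.
  7. (P \/ R \/ Q) — P is true.
  8. (P \/ Q \/ U) — P is true.
  9. (~P \/ T \/ ~U) — ~U is true.
  10. (~P \/ ~R \/ ~U) — ~U is true.
  11. (U \/ ~R \/ T) — ~R is true.
  12. (~S \/ ~R \/ ~T) — ~T is true.
  13. (~Q \/ R \/ ~S) — ~S is true.
  14. (P \/ R \/ U) — P is true.
  15. (~T \/ S \/ ~R) — ~T is true.
  16. (~P \/ Q \/ ~U) — ~U is true.
  17. (Q \/ U \/ ~S) — ~S is true.
  18. (~T \/ ~Q \/ S) — ~T is true.
  19. (~U \/ T \/ ~S) — ~U is true.
  20. (~R \/ ~U \/ P) — P is true.
  21. (~S \/ U \/ ~R) — ~S is true.
  22. (S \/ T \/ ~R) — ~R is true.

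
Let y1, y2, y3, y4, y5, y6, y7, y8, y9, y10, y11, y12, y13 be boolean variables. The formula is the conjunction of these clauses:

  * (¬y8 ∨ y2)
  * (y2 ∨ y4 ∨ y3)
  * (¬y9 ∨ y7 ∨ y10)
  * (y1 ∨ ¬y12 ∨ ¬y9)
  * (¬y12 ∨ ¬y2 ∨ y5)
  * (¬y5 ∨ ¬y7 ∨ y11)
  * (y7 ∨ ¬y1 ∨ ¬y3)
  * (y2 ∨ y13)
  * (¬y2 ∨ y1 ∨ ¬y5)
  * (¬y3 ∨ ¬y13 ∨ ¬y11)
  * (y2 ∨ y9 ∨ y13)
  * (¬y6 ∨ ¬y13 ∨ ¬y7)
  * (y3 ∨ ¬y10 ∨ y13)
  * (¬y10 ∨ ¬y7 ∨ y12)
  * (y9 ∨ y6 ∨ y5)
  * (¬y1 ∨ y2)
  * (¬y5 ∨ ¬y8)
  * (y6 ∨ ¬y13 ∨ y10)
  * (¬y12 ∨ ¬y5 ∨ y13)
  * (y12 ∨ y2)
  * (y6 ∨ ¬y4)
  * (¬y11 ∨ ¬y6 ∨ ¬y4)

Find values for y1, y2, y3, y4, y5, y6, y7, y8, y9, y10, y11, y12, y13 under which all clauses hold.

y1=F, y2=F, y3=F, y4=T, y5=F, y6=T, y7=F, y8=F, y9=F, y10=T, y11=F, y12=T, y13=T

Check each clause:
  1. (y2 ∨ ¬y8) — ¬y8 is true.
  2. (y3 ∨ y2 ∨ y4) — y4 is true.
  3. (y10 ∨ y7 ∨ ¬y9) — y10 is true.
  4. (¬y12 ∨ y1 ∨ ¬y9) — ¬y9 is true.
  5. (¬y12 ∨ y5 ∨ ¬y2) — ¬y2 is true.
  6. (y11 ∨ ¬y7 ∨ ¬y5) — ¬y7 is true.
  7. (¬y3 ∨ ¬y1 ∨ y7) — ¬y3 is true.
  8. (y2 ∨ y13) — y13 is true.
  9. (¬y2 ∨ y1 ∨ ¬y5) — ¬y5 is true.
  10. (¬y11 ∨ ¬y3 ∨ ¬y13) — ¬y3 is true.
  11. (y13 ∨ y2 ∨ y9) — y13 is true.
  12. (¬y7 ∨ ¬y13 ∨ ¬y6) — ¬y7 is true.
  13. (y3 ∨ ¬y10 ∨ y13) — y13 is true.
  14. (y12 ∨ ¬y7 ∨ ¬y10) — ¬y7 is true.
  15. (y6 ∨ y9 ∨ y5) — y6 is true.
  16. (y2 ∨ ¬y1) — ¬y1 is true.
  17. (¬y8 ∨ ¬y5) — ¬y8 is true.
  18. (y6 ∨ ¬y13 ∨ y10) — y10 is true.
  19. (¬y5 ∨ y13 ∨ ¬y12) — ¬y5 is true.
  20. (y2 ∨ y12) — y12 is true.
  21. (¬y4 ∨ y6) — y6 is true.
  22. (¬y4 ∨ ¬y6 ∨ ¬y11) — ¬y11 is true.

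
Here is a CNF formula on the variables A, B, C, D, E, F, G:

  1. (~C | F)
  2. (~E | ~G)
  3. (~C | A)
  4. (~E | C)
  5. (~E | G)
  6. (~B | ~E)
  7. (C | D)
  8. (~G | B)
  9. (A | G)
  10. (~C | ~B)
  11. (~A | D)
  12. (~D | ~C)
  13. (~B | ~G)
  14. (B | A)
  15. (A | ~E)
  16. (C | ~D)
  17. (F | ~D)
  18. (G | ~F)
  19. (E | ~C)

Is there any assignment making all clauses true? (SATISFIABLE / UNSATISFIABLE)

UNSATISFIABLE

C = True:
  propagation gives F=True, A=True, B=False, G=False; an empty clause results — contradiction.
C = False:
  propagation gives E=False, D=True; an empty clause results — contradiction.
Every branch closes, so no satisfying assignment exists.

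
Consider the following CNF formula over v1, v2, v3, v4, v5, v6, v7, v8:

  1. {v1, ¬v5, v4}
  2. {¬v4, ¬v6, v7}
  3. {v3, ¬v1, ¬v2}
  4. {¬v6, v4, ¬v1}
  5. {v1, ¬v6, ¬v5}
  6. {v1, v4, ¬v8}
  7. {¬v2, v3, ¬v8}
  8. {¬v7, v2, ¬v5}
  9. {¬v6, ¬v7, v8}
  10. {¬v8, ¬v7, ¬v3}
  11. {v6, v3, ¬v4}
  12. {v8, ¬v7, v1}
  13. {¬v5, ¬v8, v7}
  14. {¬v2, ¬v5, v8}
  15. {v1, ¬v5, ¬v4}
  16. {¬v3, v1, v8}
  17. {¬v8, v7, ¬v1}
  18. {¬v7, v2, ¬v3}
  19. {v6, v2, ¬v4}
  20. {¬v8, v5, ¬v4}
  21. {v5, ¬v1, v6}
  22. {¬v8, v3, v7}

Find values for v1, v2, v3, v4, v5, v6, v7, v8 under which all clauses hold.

Branch on v1: take v1 = False.
Try v2 = True.
The remaining clauses are satisfied by v3 = False, v4 = False, v5 = False, v6 = True, v7 = False, v8 = False.

v1 = F, v2 = T, v3 = F, v4 = F, v5 = F, v6 = T, v7 = F, v8 = F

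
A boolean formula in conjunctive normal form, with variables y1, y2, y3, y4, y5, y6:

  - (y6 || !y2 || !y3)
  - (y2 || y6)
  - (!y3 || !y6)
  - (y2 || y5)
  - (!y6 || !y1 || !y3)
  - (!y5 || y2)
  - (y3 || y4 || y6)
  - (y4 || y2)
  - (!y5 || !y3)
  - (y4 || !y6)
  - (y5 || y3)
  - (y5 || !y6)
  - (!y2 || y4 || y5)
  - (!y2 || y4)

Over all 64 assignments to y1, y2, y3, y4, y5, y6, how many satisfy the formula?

4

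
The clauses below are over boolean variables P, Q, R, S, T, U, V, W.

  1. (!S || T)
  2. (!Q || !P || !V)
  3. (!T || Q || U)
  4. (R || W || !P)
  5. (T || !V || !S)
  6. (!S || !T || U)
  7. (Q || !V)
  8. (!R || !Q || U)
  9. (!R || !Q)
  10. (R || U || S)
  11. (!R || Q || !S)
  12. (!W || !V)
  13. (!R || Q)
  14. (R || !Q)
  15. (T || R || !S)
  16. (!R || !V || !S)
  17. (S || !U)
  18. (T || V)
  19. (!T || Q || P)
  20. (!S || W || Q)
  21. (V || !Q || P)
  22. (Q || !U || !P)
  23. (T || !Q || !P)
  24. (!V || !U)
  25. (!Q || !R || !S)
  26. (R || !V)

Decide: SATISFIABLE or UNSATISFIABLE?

UNSATISFIABLE

Q = True:
  propagation gives R=False; an empty clause results — contradiction.
Q = False:
  propagation gives V=False, R=False, T=True, U=True; an empty clause results — contradiction.
Every branch closes, so no satisfying assignment exists.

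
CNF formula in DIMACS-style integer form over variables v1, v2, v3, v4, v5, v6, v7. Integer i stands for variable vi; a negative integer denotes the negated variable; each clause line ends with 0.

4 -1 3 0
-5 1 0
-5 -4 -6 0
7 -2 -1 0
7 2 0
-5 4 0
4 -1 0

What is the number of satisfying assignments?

36

Split on v1, then v4.
  v1=1, v4=1: v2, v3 free; 3 ways for (v5,v6,v7) × 2^2 = 12.
  v1=1, v4=0: a clause becomes empty — 0.
  v1=0, v4=1: v3, v6 free; 3 ways for (v2,v5,v7) × 2^2 = 12.
  v1=0, v4=0: v3, v6 free; 3 ways for (v2,v5,v7) × 2^2 = 12.
Total: 12 + 0 + 12 + 12 = 36.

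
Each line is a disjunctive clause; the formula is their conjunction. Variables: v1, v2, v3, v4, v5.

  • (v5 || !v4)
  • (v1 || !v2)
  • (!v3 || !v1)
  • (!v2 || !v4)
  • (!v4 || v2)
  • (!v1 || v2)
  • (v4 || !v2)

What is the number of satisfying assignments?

4

Satisfying assignments:
  v1=F v2=F v3=F v4=F v5=F
  v1=F v2=F v3=F v4=F v5=T
  v1=F v2=F v3=T v4=F v5=F
  v1=F v2=F v3=T v4=F v5=T
That's 4 in total.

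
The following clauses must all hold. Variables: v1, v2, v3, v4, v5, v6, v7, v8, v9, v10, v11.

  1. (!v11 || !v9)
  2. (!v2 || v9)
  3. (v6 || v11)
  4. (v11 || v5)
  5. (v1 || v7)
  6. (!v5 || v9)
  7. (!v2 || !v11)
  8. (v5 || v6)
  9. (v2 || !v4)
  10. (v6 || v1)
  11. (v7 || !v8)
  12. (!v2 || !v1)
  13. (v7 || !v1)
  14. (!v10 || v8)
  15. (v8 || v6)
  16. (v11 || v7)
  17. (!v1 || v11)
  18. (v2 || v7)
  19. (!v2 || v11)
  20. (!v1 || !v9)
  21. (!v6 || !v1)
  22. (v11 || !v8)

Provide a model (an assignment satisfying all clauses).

v1 = F, v2 = F, v3 = T, v4 = F, v5 = F, v6 = T, v7 = T, v8 = T, v9 = F, v10 = F, v11 = T

Check each clause:
  1. (!v11 || !v9) — !v9 is true.
  2. (v9 || !v2) — !v2 is true.
  3. (v11 || v6) — v11 is true.
  4. (v5 || v11) — v11 is true.
  5. (v1 || v7) — v7 is true.
  6. (!v5 || v9) — !v5 is true.
  7. (!v11 || !v2) — !v2 is true.
  8. (v6 || v5) — v6 is true.
  9. (v2 || !v4) — !v4 is true.
  10. (v1 || v6) — v6 is true.
  11. (v7 || !v8) — v7 is true.
  12. (!v2 || !v1) — !v1 is true.
  13. (v7 || !v1) — !v1 is true.
  14. (v8 || !v10) — v8 is true.
  15. (v8 || v6) — v8 is true.
  16. (v11 || v7) — v11 is true.
  17. (v11 || !v1) — v11 is true.
  18. (v7 || v2) — v7 is true.
  19. (v11 || !v2) — v11 is true.
  20. (!v9 || !v1) — !v1 is true.
  21. (!v1 || !v6) — !v1 is true.
  22. (v11 || !v8) — v11 is true.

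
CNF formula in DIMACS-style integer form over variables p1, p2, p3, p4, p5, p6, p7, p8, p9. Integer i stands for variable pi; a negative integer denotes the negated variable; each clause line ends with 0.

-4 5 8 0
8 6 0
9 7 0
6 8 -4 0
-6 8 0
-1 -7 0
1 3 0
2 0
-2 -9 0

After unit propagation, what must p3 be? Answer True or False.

(p2) is a unit clause: p2 = True.
From (!p2 || !p9) and p2 = True: p9 = False.
From (p7 || p9) and p9 = False: p7 = True.
In (!p7 || !p1), !p7 is now false; !p1 must hold, so p1 = False.
(p3 || p1) with p1 = False leaves only p3, so p3 = True.

True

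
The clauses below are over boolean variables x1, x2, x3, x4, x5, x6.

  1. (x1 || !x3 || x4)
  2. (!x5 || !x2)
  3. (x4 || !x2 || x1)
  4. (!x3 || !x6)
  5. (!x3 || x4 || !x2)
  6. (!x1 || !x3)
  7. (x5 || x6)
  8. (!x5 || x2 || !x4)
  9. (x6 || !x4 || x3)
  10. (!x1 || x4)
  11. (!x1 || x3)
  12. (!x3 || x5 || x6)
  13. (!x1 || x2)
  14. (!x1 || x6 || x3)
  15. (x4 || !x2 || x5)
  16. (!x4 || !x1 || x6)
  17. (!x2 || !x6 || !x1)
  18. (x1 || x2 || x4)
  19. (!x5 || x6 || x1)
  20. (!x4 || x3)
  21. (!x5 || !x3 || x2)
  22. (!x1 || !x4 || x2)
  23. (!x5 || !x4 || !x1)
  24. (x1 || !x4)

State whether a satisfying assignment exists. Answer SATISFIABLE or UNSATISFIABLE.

UNSATISFIABLE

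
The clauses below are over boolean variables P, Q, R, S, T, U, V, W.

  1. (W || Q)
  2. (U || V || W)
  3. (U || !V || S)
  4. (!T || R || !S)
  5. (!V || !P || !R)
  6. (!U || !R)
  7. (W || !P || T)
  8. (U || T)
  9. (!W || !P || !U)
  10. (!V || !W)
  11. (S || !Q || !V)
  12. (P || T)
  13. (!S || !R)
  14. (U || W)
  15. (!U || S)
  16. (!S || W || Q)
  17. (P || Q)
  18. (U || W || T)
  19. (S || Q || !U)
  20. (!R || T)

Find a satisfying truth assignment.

P=F, Q=T, R=T, S=F, T=T, U=F, V=F, W=T

Check each clause:
  1. (W || Q) — W is true.
  2. (V || U || W) — W is true.
  3. (U || S || !V) — !V is true.
  4. (R || !S || !T) — R is true.
  5. (!R || !P || !V) — !V is true.
  6. (!U || !R) — !U is true.
  7. (T || !P || W) — W is true.
  8. (U || T) — T is true.
  9. (!W || !P || !U) — !U is true.
  10. (!V || !W) — !V is true.
  11. (!V || !Q || S) — !V is true.
  12. (T || P) — T is true.
  13. (!S || !R) — !S is true.
  14. (W || U) — W is true.
  15. (!U || S) — !U is true.
  16. (W || Q || !S) — W is true.
  17. (P || Q) — Q is true.
  18. (W || U || T) — W is true.
  19. (Q || !U || S) — !U is true.
  20. (T || !R) — T is true.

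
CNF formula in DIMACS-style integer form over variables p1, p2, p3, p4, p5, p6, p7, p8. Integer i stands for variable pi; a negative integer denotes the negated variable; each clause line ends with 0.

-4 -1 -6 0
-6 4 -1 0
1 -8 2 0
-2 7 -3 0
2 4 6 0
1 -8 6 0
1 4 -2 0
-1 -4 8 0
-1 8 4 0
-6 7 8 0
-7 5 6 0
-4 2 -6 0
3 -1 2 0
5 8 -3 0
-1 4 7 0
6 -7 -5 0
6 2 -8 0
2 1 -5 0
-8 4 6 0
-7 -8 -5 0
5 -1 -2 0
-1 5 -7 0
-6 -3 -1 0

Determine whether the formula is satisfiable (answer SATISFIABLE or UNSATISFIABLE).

Try p1 = False.
For the remaining variables, p2 = True, p3 = False, p4 = True, p5 = True, p6 = True, p7 = True, p8 = False works.
Every clause has at least one true literal under this assignment.
So p1=False  p2=True  p3=False  p4=True  p5=True  p6=True  p7=True  p8=False is a satisfying assignment.

SATISFIABLE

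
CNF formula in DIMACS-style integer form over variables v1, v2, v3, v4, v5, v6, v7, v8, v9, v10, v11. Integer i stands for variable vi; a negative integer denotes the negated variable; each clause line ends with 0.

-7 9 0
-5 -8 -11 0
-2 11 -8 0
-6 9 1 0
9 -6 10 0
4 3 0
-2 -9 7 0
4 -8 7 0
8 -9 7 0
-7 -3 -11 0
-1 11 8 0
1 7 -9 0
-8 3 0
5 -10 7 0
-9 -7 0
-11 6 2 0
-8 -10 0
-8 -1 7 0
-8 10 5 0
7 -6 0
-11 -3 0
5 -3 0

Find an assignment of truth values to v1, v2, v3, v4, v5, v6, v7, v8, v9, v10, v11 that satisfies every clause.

v1=0, v2=0, v3=0, v4=1, v5=0, v6=0, v7=0, v8=0, v9=0, v10=0, v11=0

Pure literal: v4 appears only positively; assign v4 = True.
Branch on v1: take v1 = False.
Branch on v2: take v2 = False.
Branch on v3: take v3 = False.
  then v8 is forced to False.
For the remaining variables, v5 = False, v6 = False, v7 = False, v9 = False, v10 = False, v11 = False works.
Check each clause:
  1. (NOT v7 OR v9) — NOT v7 is true.
  2. (NOT v8 OR NOT v5 OR NOT v11) — NOT v8 is true.
  3. (NOT v2 OR v11 OR NOT v8) — NOT v8 is true.
  4. (NOT v6 OR v1 OR v9) — NOT v6 is true.
  5. (v9 OR v10 OR NOT v6) — NOT v6 is true.
  6. (v3 OR v4) — v4 is true.
  7. (NOT v9 OR NOT v2 OR v7) — NOT v9 is true.
  8. (NOT v8 OR v7 OR v4) — NOT v8 is true.
  9. (NOT v9 OR v7 OR v8) — NOT v9 is true.
  10. (NOT v3 OR NOT v11 OR NOT v7) — NOT v7 is true.
  11. (v11 OR NOT v1 OR v8) — NOT v1 is true.
  12. (NOT v9 OR v1 OR v7) — NOT v9 is true.
  13. (NOT v8 OR v3) — NOT v8 is true.
  14. (v5 OR NOT v10 OR v7) — NOT v10 is true.
  15. (NOT v7 OR NOT v9) — NOT v7 is true.
  16. (v2 OR v6 OR NOT v11) — NOT v11 is true.
  17. (NOT v10 OR NOT v8) — NOT v8 is true.
  18. (NOT v8 OR NOT v1 OR v7) — NOT v8 is true.
  19. (v5 OR v10 OR NOT v8) — NOT v8 is true.
  20. (NOT v6 OR v7) — NOT v6 is true.
  21. (NOT v3 OR NOT v11) — NOT v3 is true.
  22. (v5 OR NOT v3) — NOT v3 is true.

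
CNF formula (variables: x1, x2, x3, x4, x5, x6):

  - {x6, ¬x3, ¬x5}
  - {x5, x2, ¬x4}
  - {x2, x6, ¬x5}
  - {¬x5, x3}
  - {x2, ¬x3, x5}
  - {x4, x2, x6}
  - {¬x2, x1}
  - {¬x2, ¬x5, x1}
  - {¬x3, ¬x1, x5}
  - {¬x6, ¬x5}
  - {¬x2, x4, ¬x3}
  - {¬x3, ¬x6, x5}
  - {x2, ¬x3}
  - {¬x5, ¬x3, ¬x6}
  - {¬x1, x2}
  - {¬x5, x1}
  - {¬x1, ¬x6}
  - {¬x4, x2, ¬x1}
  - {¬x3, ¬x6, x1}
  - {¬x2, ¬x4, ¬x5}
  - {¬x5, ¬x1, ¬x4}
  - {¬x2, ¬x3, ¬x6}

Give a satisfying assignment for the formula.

x1=1, x2=1, x3=0, x4=1, x5=0, x6=0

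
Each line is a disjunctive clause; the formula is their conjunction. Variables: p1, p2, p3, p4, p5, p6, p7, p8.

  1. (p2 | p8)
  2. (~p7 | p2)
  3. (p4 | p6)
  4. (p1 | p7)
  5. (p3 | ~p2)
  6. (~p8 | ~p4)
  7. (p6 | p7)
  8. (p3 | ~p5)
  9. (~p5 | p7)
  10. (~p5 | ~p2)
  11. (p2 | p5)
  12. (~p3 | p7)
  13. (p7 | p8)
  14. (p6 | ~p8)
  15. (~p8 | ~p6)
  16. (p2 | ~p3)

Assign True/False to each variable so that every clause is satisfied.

p1 = F, p2 = T, p3 = T, p4 = T, p5 = F, p6 = T, p7 = T, p8 = F

Check each clause:
  1. (p8 | p2) — p2 is true.
  2. (p2 | ~p7) — p2 is true.
  3. (p6 | p4) — p4 is true.
  4. (p1 | p7) — p7 is true.
  5. (~p2 | p3) — p3 is true.
  6. (~p8 | ~p4) — ~p8 is true.
  7. (p7 | p6) — p6 is true.
  8. (p3 | ~p5) — p3 is true.
  9. (~p5 | p7) — ~p5 is true.
  10. (~p5 | ~p2) — ~p5 is true.
  11. (p2 | p5) — p2 is true.
  12. (p7 | ~p3) — p7 is true.
  13. (p7 | p8) — p7 is true.
  14. (~p8 | p6) — ~p8 is true.
  15. (~p8 | ~p6) — ~p8 is true.
  16. (~p3 | p2) — p2 is true.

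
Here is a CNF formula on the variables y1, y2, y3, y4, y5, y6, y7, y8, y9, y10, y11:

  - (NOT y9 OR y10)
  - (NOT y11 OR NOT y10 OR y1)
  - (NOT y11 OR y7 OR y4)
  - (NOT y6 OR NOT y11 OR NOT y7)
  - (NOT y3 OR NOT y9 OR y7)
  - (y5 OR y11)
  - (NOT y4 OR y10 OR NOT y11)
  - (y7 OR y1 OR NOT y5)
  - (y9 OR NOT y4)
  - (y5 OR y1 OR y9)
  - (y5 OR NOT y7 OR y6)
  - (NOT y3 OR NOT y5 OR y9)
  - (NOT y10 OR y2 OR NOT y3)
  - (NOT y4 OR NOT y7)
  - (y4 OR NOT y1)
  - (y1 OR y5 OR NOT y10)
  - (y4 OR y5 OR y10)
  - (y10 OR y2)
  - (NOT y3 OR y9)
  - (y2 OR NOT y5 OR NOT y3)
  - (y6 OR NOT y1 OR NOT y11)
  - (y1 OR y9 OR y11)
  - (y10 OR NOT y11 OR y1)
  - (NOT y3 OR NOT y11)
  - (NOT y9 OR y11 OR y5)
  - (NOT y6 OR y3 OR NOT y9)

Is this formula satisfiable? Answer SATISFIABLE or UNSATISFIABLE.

SATISFIABLE

Branch on y1: take y1 = False.
Branch on y2: take y2 = False.
  then y10 is forced to True.
  then y11 is forced to False.
  then y5 is forced to True.
  then y7 is forced to True.
  then y3 is forced to False.
  then y4 is forced to False.
  then y9 is forced to True.
  then y6 is forced to False.
y8 is now unconstrained; take y8 = True.
So y1 = 0, y2 = 0, y3 = 0, y4 = 0, y5 = 1, y6 = 0, y7 = 1, y8 = 1, y9 = 1, y10 = 1, y11 = 0 is a satisfying assignment.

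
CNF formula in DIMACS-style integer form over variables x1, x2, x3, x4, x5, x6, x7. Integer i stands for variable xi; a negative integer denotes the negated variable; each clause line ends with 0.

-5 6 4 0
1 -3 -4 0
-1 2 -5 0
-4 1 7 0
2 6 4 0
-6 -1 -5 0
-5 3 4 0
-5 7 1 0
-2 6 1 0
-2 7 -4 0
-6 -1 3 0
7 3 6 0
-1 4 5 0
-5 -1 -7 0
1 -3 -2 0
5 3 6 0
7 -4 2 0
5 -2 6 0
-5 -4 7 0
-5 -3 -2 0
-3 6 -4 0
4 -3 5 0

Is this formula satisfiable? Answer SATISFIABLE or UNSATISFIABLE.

SATISFIABLE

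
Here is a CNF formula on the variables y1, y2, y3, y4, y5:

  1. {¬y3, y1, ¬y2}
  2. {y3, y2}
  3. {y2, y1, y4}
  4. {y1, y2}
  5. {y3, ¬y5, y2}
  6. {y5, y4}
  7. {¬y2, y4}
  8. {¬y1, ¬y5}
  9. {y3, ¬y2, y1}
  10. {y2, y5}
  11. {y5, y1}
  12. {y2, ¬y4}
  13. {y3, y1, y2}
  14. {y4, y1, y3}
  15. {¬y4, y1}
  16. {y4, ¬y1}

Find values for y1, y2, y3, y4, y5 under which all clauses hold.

Branch on y1: take y1 = True.
  then y5 is forced to False.
  then y4 is forced to True.
  then y2 is forced to True.
y3 is now unconstrained; take y3 = True.
Every clause has at least one true literal under this assignment.

y1=True, y2=True, y3=True, y4=True, y5=False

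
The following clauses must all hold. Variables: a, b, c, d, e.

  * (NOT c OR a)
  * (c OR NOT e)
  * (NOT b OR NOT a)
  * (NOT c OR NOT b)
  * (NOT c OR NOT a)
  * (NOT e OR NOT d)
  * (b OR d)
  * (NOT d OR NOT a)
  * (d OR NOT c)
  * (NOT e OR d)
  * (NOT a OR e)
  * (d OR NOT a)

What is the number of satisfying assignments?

3

Satisfying assignments:
  a=F b=F c=F d=T e=F
  a=F b=T c=F d=F e=F
  a=F b=T c=F d=T e=F
Count: 3.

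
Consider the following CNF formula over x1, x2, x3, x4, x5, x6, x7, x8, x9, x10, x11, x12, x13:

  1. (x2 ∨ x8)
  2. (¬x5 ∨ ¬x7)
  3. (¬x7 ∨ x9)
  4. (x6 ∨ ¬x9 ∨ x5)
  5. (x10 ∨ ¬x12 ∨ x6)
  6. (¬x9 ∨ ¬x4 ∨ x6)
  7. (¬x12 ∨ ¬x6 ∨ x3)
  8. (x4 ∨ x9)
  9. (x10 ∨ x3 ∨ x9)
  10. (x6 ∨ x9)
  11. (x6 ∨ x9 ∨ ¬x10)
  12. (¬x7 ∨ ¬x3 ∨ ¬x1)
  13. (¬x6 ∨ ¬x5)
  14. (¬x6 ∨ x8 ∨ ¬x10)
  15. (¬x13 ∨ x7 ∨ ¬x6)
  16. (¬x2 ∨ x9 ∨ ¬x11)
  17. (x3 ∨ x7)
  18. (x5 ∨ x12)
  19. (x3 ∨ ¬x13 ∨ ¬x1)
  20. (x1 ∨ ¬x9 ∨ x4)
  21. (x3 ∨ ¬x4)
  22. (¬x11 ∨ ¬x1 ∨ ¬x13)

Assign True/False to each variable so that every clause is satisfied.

x1=T, x2=T, x3=T, x4=T, x5=F, x6=T, x7=F, x8=T, x9=F, x10=F, x11=F, x12=T, x13=F

x8 occurs only positively in the remaining clauses — set x8 = True.
x11 occurs only negated in the remaining clauses — set x11 = False.
Try x1 = True.
Set x3 = True and propagate.
  then x7 is forced to False.
The remaining clauses are satisfied by x2 = True, x4 = True, x5 = False, x6 = True, x9 = False, x10 = False, x12 = True, x13 = False.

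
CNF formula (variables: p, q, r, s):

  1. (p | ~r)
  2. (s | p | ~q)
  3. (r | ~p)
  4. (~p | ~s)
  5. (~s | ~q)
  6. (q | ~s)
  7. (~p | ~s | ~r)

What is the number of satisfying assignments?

3

Satisfying assignments:
  p=0 q=0 r=0 s=0
  p=1 q=0 r=1 s=0
  p=1 q=1 r=1 s=0
Count: 3.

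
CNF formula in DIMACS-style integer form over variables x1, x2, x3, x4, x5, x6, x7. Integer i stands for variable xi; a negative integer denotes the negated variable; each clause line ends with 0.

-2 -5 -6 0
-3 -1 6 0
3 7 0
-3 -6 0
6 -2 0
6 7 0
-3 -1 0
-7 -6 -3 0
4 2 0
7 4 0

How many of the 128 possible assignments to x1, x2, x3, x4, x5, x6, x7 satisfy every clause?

14

Case analysis on x6 and x3:
  x6=T, x3=T: a clause becomes empty — 0.
  x6=T, x3=F: x1 free; 4 ways for (x2,x4,x5,x7) × 2^1 = 8.
  x6=F, x3=T: remaining (x1,x2,x4,x5,x7) ∈ {(F,F,T,F,T); (F,F,T,T,T)} — 2.
  x6=F, x3=F: remaining (x1,x2,x4,x5,x7) ∈ {(F,F,T,F,T); (F,F,T,T,T); (T,F,T,F,T); (T,F,T,T,T)} — 4.
Total: 0 + 8 + 2 + 4 = 14.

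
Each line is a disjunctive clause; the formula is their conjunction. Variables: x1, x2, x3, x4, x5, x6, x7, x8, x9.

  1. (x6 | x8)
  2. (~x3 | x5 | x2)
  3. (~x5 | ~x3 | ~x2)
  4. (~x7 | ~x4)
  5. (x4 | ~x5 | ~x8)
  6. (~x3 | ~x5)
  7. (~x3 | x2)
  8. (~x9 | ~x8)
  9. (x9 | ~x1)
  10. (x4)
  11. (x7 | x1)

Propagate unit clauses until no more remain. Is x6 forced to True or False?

(x4) stands alone — x4 = True.
(~x4 | ~x7) with x4 = True leaves only ~x7, so x7 = False.
(x1 | x7): since x7 = False, the clause reduces to (x1). x1 = True.
From (x9 | ~x1) and x1 = True: x9 = True.
From (~x9 | ~x8) and x9 = True: x8 = False.
(x8 | x6) with x8 = False leaves only x6, so x6 = True.

True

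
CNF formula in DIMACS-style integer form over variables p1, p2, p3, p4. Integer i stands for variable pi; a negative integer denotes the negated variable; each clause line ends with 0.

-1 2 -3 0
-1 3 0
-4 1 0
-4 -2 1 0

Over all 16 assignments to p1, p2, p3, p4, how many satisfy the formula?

6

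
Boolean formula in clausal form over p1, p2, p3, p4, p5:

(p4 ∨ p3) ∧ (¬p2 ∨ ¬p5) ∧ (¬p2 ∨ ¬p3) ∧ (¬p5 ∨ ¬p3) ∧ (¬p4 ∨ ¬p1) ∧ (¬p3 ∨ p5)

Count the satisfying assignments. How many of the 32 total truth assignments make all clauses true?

The models are:
  p1=F p2=F p3=F p4=T p5=F
  p1=F p2=F p3=F p4=T p5=T
  p1=F p2=T p3=F p4=T p5=F
Count: 3.

3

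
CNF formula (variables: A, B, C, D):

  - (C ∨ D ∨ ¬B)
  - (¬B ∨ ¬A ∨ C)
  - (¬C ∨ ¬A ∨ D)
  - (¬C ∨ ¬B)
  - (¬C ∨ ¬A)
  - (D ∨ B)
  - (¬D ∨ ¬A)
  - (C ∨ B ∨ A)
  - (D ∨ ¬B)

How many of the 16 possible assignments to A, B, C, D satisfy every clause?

2

Satisfying assignments:
  A=F B=F C=T D=T
  A=F B=T C=F D=T
Count: 2.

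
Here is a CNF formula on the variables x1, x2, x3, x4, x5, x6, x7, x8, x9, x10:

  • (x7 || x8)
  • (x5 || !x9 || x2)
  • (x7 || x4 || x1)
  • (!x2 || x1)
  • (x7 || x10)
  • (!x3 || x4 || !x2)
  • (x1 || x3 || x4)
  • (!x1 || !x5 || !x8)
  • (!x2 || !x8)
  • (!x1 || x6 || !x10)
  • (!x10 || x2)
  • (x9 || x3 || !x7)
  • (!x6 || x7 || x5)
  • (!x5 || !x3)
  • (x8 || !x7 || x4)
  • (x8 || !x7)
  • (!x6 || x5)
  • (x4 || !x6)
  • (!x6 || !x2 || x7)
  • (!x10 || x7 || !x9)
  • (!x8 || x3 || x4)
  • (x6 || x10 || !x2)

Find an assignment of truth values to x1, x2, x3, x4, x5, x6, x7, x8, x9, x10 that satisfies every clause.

x1=T  x2=F  x3=T  x4=F  x5=F  x6=F  x7=T  x8=T  x9=F  x10=F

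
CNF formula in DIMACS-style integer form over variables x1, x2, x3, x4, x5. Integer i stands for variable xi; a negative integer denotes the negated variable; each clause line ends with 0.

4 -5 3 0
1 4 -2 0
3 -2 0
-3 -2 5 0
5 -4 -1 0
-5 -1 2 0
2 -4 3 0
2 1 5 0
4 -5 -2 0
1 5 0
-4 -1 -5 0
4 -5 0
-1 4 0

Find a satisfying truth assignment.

x1=False, x2=True, x3=True, x4=True, x5=True

Try x1 = False.
  then x5 is forced to True.
  then x4 is forced to True.
For the remaining variables, x2 = True, x3 = True works.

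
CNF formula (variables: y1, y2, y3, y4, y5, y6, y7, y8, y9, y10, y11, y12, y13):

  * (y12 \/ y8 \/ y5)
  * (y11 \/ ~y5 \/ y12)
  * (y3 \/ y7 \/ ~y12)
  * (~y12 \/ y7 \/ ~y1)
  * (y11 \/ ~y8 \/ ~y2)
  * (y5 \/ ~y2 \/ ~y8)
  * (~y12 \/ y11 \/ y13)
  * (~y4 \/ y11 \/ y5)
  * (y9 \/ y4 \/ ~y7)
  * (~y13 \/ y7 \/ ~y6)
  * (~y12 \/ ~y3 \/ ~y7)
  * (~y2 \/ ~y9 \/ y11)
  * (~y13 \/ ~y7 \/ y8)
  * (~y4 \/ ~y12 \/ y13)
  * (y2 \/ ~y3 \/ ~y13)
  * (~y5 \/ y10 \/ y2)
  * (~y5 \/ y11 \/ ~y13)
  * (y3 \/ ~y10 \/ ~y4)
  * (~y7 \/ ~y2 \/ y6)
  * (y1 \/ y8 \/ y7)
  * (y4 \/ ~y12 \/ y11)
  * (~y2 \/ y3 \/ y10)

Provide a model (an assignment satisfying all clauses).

y1=True, y2=True, y3=True, y4=False, y5=True, y6=False, y7=False, y8=True, y9=False, y10=False, y11=True, y12=False, y13=False

y11 occurs only positively in the remaining clauses — set y11 = True.
Try y1 = True.
Branch on y2: take y2 = True.
Try y3 = True.
For the remaining variables, y4 = False, y5 = True, y6 = False, y7 = False, y8 = True, y9 = False, y10 = False, y12 = False, y13 = False works.
Every clause has at least one true literal under this assignment.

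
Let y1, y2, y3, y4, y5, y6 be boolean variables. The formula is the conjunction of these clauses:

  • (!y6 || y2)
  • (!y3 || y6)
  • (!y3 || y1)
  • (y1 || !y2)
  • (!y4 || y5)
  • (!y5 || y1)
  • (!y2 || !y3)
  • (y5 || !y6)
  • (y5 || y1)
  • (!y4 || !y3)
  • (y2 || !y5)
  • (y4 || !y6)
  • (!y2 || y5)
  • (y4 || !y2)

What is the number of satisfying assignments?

3

The models are:
  y1=T y2=F y3=F y4=F y5=F y6=F
  y1=T y2=T y3=F y4=T y5=T y6=F
  y1=T y2=T y3=F y4=T y5=T y6=T
Count: 3.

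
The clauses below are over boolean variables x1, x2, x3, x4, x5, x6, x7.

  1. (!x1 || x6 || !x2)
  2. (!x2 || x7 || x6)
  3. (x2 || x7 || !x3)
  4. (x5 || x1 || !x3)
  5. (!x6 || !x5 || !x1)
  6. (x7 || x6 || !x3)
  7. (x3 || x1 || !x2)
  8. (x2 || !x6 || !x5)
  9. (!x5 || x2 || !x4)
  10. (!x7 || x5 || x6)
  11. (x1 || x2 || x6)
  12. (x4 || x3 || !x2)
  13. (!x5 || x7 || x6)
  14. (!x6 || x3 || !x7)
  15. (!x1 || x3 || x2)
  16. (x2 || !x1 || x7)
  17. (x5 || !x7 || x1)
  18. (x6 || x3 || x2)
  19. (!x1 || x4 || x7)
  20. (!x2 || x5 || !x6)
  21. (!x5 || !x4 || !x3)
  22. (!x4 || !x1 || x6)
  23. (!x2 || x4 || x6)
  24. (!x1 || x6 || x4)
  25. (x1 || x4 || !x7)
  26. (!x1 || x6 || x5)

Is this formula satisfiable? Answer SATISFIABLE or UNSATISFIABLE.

SATISFIABLE

Branch on x1: take x1 = True.
Set x2 = False and propagate.
  then x3 is forced to True.
  then x7 is forced to True.
Branch on x4: take x4 = True.
  then x5 is forced to False.
  then x6 is forced to True.
So x1=True, x2=False, x3=True, x4=True, x5=False, x6=True, x7=True is a satisfying assignment.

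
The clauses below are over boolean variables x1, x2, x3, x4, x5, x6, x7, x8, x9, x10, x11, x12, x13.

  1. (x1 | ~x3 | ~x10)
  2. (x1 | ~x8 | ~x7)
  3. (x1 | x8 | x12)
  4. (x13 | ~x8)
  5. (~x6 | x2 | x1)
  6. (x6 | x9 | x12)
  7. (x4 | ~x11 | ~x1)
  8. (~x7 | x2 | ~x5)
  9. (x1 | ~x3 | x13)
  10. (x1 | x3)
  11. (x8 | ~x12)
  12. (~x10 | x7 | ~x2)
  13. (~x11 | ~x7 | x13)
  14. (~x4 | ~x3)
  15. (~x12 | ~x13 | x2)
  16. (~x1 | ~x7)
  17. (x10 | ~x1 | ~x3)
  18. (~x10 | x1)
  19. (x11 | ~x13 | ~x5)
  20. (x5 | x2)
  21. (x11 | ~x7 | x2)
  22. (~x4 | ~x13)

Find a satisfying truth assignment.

x1=True, x2=True, x3=False, x4=False, x5=False, x6=True, x7=False, x8=False, x9=False, x10=False, x11=False, x12=False, x13=False

Check each clause:
  1. (~x3 | x1 | ~x10) — x1 is true.
  2. (~x7 | x1 | ~x8) — ~x8 is true.
  3. (x1 | x12 | x8) — x1 is true.
  4. (x13 | ~x8) — ~x8 is true.
  5. (x1 | x2 | ~x6) — x1 is true.
  6. (x6 | x12 | x9) — x6 is true.
  7. (~x11 | ~x1 | x4) — ~x11 is true.
  8. (~x5 | ~x7 | x2) — ~x7 is true.
  9. (x13 | x1 | ~x3) — x1 is true.
  10. (x1 | x3) — x1 is true.
  11. (x8 | ~x12) — ~x12 is true.
  12. (~x2 | ~x10 | x7) — ~x10 is true.
  13. (~x7 | x13 | ~x11) — ~x7 is true.
  14. (~x4 | ~x3) — ~x4 is true.
  15. (x2 | ~x13 | ~x12) — x2 is true.
  16. (~x1 | ~x7) — ~x7 is true.
  17. (x10 | ~x1 | ~x3) — ~x3 is true.
  18. (x1 | ~x10) — x1 is true.
  19. (~x5 | x11 | ~x13) — ~x5 is true.
  20. (x2 | x5) — x2 is true.
  21. (x2 | x11 | ~x7) — ~x7 is true.
  22. (~x13 | ~x4) — ~x13 is true.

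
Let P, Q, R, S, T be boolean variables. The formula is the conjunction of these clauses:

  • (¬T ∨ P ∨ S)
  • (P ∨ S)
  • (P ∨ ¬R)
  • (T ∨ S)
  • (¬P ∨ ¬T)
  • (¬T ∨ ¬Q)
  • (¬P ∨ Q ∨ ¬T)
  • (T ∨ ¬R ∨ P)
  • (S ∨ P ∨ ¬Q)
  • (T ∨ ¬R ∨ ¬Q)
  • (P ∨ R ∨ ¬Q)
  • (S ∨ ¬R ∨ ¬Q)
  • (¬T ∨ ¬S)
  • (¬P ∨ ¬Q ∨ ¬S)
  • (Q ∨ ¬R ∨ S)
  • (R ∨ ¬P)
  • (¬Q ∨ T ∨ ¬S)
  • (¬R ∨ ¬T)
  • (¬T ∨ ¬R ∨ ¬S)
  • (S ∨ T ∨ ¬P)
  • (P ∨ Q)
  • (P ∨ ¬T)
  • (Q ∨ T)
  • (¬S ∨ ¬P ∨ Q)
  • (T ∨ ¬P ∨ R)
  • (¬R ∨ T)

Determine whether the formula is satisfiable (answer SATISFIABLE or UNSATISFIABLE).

T = True:
  propagation gives P=False; an empty clause results — contradiction.
T = False:
  propagation gives S=True, Q=False; an empty clause results — contradiction.
Every branch closes, so no satisfying assignment exists.

UNSATISFIABLE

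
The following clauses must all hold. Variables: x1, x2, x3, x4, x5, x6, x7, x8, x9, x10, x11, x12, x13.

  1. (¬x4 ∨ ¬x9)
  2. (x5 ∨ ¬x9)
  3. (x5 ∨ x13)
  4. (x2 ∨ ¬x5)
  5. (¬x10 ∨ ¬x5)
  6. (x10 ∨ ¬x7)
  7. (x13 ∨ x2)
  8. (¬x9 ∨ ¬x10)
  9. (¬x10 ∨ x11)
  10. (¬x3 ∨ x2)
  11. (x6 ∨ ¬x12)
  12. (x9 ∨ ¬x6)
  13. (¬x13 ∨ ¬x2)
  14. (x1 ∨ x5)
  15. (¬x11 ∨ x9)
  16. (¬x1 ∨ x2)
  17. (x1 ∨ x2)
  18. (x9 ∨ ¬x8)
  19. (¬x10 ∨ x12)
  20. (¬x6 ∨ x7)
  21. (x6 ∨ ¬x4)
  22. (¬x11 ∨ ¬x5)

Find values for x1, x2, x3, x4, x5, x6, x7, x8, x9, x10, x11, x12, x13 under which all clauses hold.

x1=F, x2=T, x3=T, x4=F, x5=T, x6=F, x7=F, x8=T, x9=T, x10=F, x11=F, x12=F, x13=F

x4 occurs only negated in the remaining clauses — set x4 = False.
Branch on x1: take x1 = False.
  then x5 is forced to True.
  then x2 is forced to True.
  then x10 is forced to False.
  then x7 is forced to False.
  then x13 is forced to False.
  then x6 is forced to False.
  then x12 is forced to False.
  then x11 is forced to False.
For the remaining variables, x3 = True, x8 = True, x9 = True works.
Every clause has at least one true literal under this assignment.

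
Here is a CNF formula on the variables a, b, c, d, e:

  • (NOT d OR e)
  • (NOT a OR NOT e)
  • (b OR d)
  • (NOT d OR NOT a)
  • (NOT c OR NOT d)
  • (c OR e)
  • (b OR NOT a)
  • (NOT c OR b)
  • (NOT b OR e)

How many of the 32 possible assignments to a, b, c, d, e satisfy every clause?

4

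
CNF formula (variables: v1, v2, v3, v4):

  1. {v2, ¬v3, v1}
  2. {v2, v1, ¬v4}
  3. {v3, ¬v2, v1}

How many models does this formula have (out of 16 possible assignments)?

11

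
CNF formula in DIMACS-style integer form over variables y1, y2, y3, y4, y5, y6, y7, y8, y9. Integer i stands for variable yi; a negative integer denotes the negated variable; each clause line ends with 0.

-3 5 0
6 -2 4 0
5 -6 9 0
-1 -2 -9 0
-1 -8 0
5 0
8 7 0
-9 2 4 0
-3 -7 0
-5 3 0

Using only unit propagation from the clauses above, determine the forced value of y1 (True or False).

Unit clause (y5) sets y5 = True.
(!y5 || y3) with y5 = True leaves only y3, so y3 = True.
(!y7 || !y3) with y3 = True leaves only !y7, so y7 = False.
(y7 || y8): since y7 = False, the clause reduces to (y8). y8 = True.
From (!y8 || !y1) and y8 = True: y1 = False.

False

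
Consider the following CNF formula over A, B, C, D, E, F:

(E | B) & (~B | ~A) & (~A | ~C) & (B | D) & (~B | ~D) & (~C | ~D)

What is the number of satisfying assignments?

Case analysis on B and D:
  B=1, D=1: a clause becomes empty — 0.
  B=1, D=0: forces A=0; C, E, F free → 2^3 = 8.
  B=0, D=1: remaining (A,C,E,F) ∈ {(0,0,1,0); (0,0,1,1); (1,0,1,0); (1,0,1,1)} — 4.
  B=0, D=0: a clause becomes empty — 0.
Total: 0 + 8 + 4 + 0 = 12.

12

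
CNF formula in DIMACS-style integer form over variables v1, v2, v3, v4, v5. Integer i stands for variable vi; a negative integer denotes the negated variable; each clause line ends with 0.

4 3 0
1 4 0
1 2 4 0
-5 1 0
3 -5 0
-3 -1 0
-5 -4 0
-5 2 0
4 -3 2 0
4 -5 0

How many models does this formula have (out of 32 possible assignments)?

The models are:
  v1=0 v2=0 v3=0 v4=1 v5=0
  v1=0 v2=0 v3=1 v4=1 v5=0
  v1=0 v2=1 v3=0 v4=1 v5=0
  v1=0 v2=1 v3=1 v4=1 v5=0
  v1=1 v2=0 v3=0 v4=1 v5=0
  v1=1 v2=1 v3=0 v4=1 v5=0
Count: 6.

6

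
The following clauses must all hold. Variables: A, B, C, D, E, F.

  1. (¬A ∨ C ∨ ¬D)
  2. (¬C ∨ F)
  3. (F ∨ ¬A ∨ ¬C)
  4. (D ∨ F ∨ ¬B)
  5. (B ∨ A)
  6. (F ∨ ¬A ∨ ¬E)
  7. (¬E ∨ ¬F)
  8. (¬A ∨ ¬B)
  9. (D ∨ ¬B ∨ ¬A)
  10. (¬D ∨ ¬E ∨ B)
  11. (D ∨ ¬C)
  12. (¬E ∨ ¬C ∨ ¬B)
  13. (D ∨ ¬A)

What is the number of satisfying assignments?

6

The models are:
  A=F B=T C=F D=F E=F F=T
  A=F B=T C=F D=T E=F F=F
  A=F B=T C=F D=T E=F F=T
  A=F B=T C=F D=T E=T F=F
  A=F B=T C=T D=T E=F F=T
  A=T B=F C=T D=T E=F F=T
That's 6 in total.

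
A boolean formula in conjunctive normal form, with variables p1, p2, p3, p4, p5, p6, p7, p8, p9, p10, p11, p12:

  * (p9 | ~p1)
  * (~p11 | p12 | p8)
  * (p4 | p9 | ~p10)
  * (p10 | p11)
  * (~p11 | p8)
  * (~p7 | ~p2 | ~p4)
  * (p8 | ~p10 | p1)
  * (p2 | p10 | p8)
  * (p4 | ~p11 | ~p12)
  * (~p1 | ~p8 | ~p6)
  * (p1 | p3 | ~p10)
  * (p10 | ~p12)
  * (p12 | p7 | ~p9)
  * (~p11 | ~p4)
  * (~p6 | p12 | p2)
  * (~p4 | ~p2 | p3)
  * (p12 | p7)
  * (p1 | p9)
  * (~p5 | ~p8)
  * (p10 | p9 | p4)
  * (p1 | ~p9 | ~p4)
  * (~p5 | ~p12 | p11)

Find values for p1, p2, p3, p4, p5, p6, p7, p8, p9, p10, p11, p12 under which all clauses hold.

p1=False, p2=False, p3=True, p4=False, p5=False, p6=False, p7=True, p8=True, p9=True, p10=True, p11=False, p12=False

Check each clause:
  1. (p9 | ~p1) — p9 is true.
  2. (~p11 | p12 | p8) — p8 is true.
  3. (p4 | p9 | ~p10) — p9 is true.
  4. (p11 | p10) — p10 is true.
  5. (~p11 | p8) — p8 is true.
  6. (~p2 | ~p4 | ~p7) — ~p4 is true.
  7. (~p10 | p1 | p8) — p8 is true.
  8. (p8 | p2 | p10) — p8 is true.
  9. (p4 | ~p11 | ~p12) — ~p12 is true.
  10. (~p1 | ~p8 | ~p6) — ~p6 is true.
  11. (~p10 | p1 | p3) — p3 is true.
  12. (~p12 | p10) — p10 is true.
  13. (p7 | ~p9 | p12) — p7 is true.
  14. (~p4 | ~p11) — ~p4 is true.
  15. (p2 | ~p6 | p12) — ~p6 is true.
  16. (p3 | ~p4 | ~p2) — p3 is true.
  17. (p12 | p7) — p7 is true.
  18. (p9 | p1) — p9 is true.
  19. (~p8 | ~p5) — ~p5 is true.
  20. (p10 | p4 | p9) — p9 is true.
  21. (p1 | ~p4 | ~p9) — ~p4 is true.
  22. (p11 | ~p5 | ~p12) — ~p12 is true.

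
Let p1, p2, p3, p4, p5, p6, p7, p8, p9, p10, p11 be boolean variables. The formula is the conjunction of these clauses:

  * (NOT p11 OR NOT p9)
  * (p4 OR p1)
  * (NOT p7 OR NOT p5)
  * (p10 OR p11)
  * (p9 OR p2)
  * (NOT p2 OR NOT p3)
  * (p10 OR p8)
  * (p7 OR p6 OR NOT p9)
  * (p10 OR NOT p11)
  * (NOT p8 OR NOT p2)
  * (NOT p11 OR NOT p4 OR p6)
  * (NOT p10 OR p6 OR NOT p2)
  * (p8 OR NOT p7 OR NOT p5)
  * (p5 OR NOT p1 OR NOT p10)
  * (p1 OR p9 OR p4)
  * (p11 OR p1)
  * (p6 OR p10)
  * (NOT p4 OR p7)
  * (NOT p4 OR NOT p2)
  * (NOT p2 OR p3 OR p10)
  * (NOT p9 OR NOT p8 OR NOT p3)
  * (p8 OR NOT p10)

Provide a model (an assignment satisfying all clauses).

p1=True, p2=False, p3=False, p4=False, p5=True, p6=True, p7=False, p8=True, p9=True, p10=True, p11=False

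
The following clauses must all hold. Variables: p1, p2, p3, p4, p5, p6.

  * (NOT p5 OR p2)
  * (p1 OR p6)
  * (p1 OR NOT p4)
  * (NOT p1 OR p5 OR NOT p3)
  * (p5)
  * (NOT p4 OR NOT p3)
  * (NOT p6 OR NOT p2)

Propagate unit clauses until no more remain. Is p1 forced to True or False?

(p5) is a unit clause: p5 = True.
(NOT p5 OR p2) with p5 = True leaves only p2, so p2 = True.
(NOT p6 OR NOT p2): since p2 = True, the clause reduces to (NOT p6). p6 = False.
(p6 OR p1) with p6 = False leaves only p1, so p1 = True.

True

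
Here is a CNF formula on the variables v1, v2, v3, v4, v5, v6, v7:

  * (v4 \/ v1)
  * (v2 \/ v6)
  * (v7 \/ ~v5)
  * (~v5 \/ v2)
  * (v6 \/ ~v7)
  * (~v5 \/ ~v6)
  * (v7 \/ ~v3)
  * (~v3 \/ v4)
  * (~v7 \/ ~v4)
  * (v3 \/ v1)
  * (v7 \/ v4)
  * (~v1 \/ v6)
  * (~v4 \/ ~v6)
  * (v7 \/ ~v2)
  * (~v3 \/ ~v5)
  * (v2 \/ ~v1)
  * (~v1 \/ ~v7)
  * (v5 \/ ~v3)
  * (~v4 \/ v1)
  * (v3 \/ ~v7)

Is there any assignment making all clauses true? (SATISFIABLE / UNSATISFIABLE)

UNSATISFIABLE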